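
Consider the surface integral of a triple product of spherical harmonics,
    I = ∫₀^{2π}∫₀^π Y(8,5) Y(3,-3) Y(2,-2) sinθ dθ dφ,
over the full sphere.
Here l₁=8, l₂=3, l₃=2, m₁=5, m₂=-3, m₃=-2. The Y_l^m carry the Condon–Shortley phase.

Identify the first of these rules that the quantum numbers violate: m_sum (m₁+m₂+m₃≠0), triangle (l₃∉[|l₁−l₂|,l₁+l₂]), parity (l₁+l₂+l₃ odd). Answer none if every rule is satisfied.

triangle

m₁+m₂+m₃ = 5 − 3 − 2 = 0  ✓
triangle: |8−3|=5 ≤ l₃=2 ≤ 8+3=11  ✗
parity: l₁+l₂+l₃ = 13 is odd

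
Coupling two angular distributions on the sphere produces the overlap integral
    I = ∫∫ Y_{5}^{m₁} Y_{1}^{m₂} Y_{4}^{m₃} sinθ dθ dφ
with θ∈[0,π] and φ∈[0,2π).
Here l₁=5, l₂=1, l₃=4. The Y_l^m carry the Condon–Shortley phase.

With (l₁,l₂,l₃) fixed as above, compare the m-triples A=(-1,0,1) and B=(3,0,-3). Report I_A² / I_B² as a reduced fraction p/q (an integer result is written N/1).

Same 5,1,4: normalisation and zero-m 3j drop out of the ratio.
A: Δ: 2! 8! 0! / 11! → 1/495; sum: t=1:−1/720 = -1/720; 3j²(5 1 4; -1 0 1) = Δ·Π!·Σ² = 8/165  (sign +1)
B: Δ: 2! 8! 0! / 11! → 1/495; sum: t=1:−1/5040 = -1/5040; 3j²(5 1 4; 3 0 -3) = Δ·Π!·Σ² = 16/495  (sign +1)
I_A²/I_B² = (8/165)/(16/495) = 3/2

3/2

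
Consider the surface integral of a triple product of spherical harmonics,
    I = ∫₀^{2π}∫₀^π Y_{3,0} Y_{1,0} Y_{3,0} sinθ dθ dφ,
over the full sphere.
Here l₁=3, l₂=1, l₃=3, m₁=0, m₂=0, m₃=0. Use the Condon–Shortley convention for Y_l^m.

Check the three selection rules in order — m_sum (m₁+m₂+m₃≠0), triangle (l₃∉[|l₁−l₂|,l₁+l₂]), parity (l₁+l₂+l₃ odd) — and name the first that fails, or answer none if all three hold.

parity

azimuthal sum: 0 + 0 + 0 = 0  ✓
2 ≤ 3 ≤ 4 (triangle on l)  ✓
L = 3 + 1 + 3 = 7 (odd)  ✗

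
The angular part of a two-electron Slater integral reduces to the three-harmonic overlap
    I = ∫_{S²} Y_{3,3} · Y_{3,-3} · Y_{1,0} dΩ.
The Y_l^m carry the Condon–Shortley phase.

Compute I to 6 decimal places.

L=7 odd ⇒ parity kills the (l;000) factor ⇒ I = 0

0.000000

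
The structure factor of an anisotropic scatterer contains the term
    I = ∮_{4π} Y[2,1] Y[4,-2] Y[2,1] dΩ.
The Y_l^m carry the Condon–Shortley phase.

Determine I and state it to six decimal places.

0.254875

Rules hold: Σm=0, L=8 even, 2≤2≤6.
N = 5·9·5 = 225
Δ = 4!·0!·4!/9! = 1/630
Racah Σ t=2..2: t=2:+1/16 = 1/16
⇒ 3j(2 4 2; 0 0 0)² = 2/35, sgn +1
Racah Σ t=1..1: t=1:−1/36 = -1/36
⇒ 3j(2 4 2; 1 -2 1)² = 4/63, sgn +1
4πI² = N·(3j₀)²·(3jₘ)² = 40/49
I = +1·√(0.816327/4π) = 0.25487487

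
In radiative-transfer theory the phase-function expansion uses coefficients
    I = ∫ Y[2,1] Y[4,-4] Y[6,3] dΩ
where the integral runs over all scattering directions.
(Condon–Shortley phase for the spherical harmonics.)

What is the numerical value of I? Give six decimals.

-0.047713

Rules hold: Σm=0, L=12 even, 2≤6≤6.
N = 5·9·13 = 585
Δ = 0!·4!·8!/13! = 1/6435
Racah Σ t=0..0: t=0:+1/2304 = 1/2304
⇒ 3j(2 4 6; 0 0 0)² = 5/143, sgn +1
Racah Σ t=0..0: t=0:+1/241920 = 1/241920
⇒ 3j(2 4 6; 1 -4 3)² = 1/715, sgn -1
4πI² = N·(3j₀)²·(3jₘ)² = 45/1573
I = -1·√(0.0286078/4π) = -0.04771303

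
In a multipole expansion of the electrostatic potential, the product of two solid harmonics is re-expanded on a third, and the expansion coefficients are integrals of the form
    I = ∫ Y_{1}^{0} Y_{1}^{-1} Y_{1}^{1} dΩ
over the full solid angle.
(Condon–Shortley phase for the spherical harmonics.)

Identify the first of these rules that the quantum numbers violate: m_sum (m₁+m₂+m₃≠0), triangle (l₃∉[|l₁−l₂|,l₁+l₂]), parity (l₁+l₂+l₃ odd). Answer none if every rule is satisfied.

parity

azimuthal sum: 0 − 1 + 1 = 0  ✓
0 ≤ 1 ≤ 2 (triangle on l)  ✓
L = 1 + 1 + 1 = 3 (odd)  ✗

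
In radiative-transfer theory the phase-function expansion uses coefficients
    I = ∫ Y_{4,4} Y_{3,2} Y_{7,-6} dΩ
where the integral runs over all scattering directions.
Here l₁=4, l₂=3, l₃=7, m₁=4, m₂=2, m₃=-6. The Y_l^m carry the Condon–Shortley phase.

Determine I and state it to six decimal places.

m-sum 0 ✓  L=14 even ✓  1≤7≤7 ✓
Π(2lᵢ+1) = 9×7×15 = 945
triangle coeff Δ(4,3,7) = 1/45045
Σ_t [0,0]: t=0:+1/20736 = 1/20736
(3j)²=35/1287 [(4 3 7; 0 0 0)], sign=-1
Σ_t [0,0]: t=0:+1/4838400 = 1/4838400
(3j)²=1/35 [(4 3 7; 4 2 -6)], sign=-1
⇒ 4πI² = 105/143
I = (+1)√(105/143/(4π)) = 0.24172507

0.241725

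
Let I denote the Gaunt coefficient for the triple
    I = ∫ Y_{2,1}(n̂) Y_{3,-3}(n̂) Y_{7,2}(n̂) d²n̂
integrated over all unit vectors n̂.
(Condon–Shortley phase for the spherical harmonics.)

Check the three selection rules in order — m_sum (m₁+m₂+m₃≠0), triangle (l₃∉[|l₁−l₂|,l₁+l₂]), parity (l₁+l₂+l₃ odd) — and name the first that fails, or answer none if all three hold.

triangle

m₁+m₂+m₃ = 1 − 3 + 2 = 0  ✓
triangle: |2−3|=1 ≤ l₃=7 ≤ 2+3=5  ✗
parity: l₁+l₂+l₃ = 12 is even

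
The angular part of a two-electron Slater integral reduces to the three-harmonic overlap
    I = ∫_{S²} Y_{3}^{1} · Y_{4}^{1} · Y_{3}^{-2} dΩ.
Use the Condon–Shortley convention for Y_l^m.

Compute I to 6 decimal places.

0.145070

m-sum 0 ✓  L=10 even ✓  1≤3≤7 ✓
Π(2lᵢ+1) = 7×9×7 = 441
triangle coeff Δ(3,4,3) = 1/34650
Σ_t [1,3]: t=1:−1/72 t=2:+1/16 t=3:−1/72 = 5/144
(3j)²=2/77 [(3 4 3; 0 0 0)], sign=-1
Σ_t [1,2]: t=1:−1/144 t=2:+1/48 = 1/72
(3j)²=16/693 [(3 4 3; 1 1 -2)], sign=-1
⇒ 4πI² = 32/121
I = (+1)√(32/121/(4π)) = 0.14506992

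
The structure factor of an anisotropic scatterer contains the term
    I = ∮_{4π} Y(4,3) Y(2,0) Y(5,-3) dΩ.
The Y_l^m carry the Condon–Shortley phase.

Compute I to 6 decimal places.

0.000000

Σlᵢ=11 odd — θ-integrand is odd under cosθ→−cosθ; I=0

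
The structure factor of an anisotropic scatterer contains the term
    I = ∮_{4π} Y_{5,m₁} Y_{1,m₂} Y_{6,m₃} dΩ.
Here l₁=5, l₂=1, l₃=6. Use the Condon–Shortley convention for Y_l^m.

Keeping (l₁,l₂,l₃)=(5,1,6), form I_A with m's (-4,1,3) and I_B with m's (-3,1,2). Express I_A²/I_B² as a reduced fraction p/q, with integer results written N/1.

Shared (l₁,l₂,l₃)=(5,1,6): N and (l;000)² cancel in I_A²/I_B².
A: Δ = 0!·10!·2!/13! = 1/858; Racah Σ t=0..0: t=0:+1/725760 = 1/725760; ⇒ 3j(5 1 6; -4 1 3)² = 1/286, sgn -1
B: Δ = 0!·10!·2!/13! = 1/858; Racah Σ t=0..0: t=0:+1/161280 = 1/161280; ⇒ 3j(5 1 6; -3 1 2)² = 1/143, sgn +1
I_A²/I_B² = (1/286)/(1/143) = 1/2

1/2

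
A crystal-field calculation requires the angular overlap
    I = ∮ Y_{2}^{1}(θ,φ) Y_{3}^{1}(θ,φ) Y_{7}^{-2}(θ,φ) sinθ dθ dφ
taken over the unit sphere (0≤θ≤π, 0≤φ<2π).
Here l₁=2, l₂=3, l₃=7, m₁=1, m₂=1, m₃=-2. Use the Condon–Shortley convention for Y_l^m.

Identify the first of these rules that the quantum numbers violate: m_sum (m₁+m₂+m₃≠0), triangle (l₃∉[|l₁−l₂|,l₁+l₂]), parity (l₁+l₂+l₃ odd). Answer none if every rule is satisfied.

Σmᵢ = 0  ✓
l₃∈[|l₁−l₂|,l₁+l₂]=[1,5], have l₃=7  ✗
Σlᵢ = 12 ⇒ even

triangle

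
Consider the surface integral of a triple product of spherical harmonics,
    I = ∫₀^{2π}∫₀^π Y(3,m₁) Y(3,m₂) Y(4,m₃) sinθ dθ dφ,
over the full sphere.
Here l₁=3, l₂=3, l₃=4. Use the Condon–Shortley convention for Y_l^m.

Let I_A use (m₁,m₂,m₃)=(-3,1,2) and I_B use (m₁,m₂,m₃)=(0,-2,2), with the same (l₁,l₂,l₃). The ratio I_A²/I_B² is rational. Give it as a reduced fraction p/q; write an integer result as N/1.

Same 3,3,4: normalisation and zero-m 3j drop out of the ratio.
A: Δ: 2! 4! 4! / 11! → 1/34650; sum: t=2:+1/192 = 1/192; 3j²(3 3 4; -3 1 2) = Δ·Π!·Σ² = 3/77  (sign +1)
B: Δ: 2! 4! 4! / 11! → 1/34650; sum: t=0:+1/72 t=1:−1/96 = 1/288; 3j²(3 3 4; 0 -2 2) = Δ·Π!·Σ² = 1/462  (sign +1)
I_A²/I_B² = (3/77)/(1/462) = 18/1

18/1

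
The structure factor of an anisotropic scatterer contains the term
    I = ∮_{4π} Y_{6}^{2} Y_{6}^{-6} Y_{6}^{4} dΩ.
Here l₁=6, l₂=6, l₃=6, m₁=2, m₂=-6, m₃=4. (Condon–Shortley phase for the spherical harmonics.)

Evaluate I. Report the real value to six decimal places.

-0.158872

Rules hold: Σm=0, L=18 even, 0≤6≤12.
N = 13·13·13 = 2197
Δ = 6!·6!·6!/19! = 1/325909584
Racah Σ t=0..6: t=0:+1/373248000 t=1:−1/1728000 t=2:+1/110592 t=3:−1/46656 t=4:+1/110592 t=5:−1/1728000 t=6:+1/373248000 = -7/1555200
⇒ 3j(6 6 6; 0 0 0)² = 400/46189, sgn -1
Racah Σ t=0..0: t=0:+1/24883200 = 1/24883200
⇒ 3j(6 6 6; 2 -6 4)² = 70/4199, sgn +1
4πI² = N·(3j₀)²·(3jₘ)² = 364000/1147619
I = -1·√(0.317178/4π) = -0.15887183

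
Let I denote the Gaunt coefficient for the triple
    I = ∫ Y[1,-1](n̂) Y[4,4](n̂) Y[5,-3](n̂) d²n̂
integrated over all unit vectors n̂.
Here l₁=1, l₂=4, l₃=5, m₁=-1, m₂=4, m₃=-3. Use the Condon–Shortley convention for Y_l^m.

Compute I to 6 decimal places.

Checks pass: Σm=0; 10 even; l₃=5∈[3,5].
(2·1+1)(2·4+1)(2·5+1) = 297
Δ: 0! 2! 8! / 11! → 1/495
sum: t=0:+1/576 = 1/576
3j²(1 4 5; 0 0 0) = Δ·Π!·Σ² = 5/99  (sign -1)
sum: t=0:+1/80640 = 1/80640
3j²(1 4 5; -1 4 -3) = Δ·Π!·Σ² = 1/495  (sign +1)
combine: 4πI² = 297·5/99·1/495 = 1/33
take √, sign -1: I = -0.04910640

-0.049106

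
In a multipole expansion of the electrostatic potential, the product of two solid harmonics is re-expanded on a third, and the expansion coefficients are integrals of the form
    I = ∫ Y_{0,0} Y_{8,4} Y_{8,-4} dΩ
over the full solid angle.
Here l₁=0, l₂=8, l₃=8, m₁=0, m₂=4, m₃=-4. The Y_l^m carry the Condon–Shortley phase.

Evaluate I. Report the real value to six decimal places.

m-sum 0 ✓  L=16 even ✓  8≤8≤8 ✓
Π(2lᵢ+1) = 1×17×17 = 289
triangle coeff Δ(0,8,8) = 1/17
Σ_t [0,0]: t=0:+1/1625702400 = 1/1625702400
(3j)²=1/17 [(0 8 8; 0 0 0)], sign=+1
Σ_t [0,0]: t=0:+1/11496038400 = 1/11496038400
(3j)²=1/17 [(0 8 8; 0 4 -4)], sign=+1
⇒ 4πI² = 1/1
I = (+1)√(1/1/(4π)) = 0.28209479

0.282095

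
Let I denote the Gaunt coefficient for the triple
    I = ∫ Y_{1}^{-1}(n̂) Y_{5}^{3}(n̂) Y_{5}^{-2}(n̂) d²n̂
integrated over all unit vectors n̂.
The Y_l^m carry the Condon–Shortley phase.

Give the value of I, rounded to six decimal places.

L=11 odd ⇒ parity kills the (l;000) factor ⇒ I = 0

0.000000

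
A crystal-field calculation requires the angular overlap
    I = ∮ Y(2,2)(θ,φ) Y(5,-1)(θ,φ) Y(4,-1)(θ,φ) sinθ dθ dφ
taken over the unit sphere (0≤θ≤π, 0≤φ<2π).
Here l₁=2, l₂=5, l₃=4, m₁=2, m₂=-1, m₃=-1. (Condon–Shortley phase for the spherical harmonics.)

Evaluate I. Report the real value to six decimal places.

0.000000

Σlᵢ=11 odd — θ-integrand is odd under cosθ→−cosθ; I=0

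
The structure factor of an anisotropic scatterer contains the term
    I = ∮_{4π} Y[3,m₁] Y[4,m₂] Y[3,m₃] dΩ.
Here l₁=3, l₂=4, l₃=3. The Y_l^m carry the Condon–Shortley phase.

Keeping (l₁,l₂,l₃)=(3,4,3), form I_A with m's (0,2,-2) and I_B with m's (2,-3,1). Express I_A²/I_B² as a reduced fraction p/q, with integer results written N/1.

l's match ⇒ only the (l;m) 3-j factors differ between A and B.
A: triangle coeff Δ(3,4,3) = 1/34650; Σ_t [2,3]: t=2:+1/96 t=3:−1/72 = -1/288; (3j)²=1/462 [(3 4 3; 0 2 -2)], sign=+1
B: triangle coeff Δ(3,4,3) = 1/34650; Σ_t [0,1]: t=0:+1/144 t=1:−1/288 = 1/288; (3j)²=1/99 [(3 4 3; 2 -3 1)], sign=+1
I_A²/I_B² = (1/462)/(1/99) = 3/14

3/14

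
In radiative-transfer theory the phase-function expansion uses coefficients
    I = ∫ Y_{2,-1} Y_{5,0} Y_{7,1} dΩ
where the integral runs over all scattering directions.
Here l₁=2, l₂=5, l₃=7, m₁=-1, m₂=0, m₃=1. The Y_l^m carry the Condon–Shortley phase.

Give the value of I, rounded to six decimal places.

-0.207724

Checks pass: Σm=0; 14 even; l₃=7∈[3,7].
(2·2+1)(2·5+1)(2·7+1) = 825
Δ: 0! 4! 10! / 15! → 1/15015
sum: t=0:+1/57600 = 1/57600
3j²(2 5 7; 0 0 0) = Δ·Π!·Σ² = 21/715  (sign -1)
sum: t=0:+1/86400 = 1/86400
3j²(2 5 7; -1 0 1) = Δ·Π!·Σ² = 16/715  (sign +1)
combine: 4πI² = 825·21/715·16/715 = 1008/1859
take √, sign -1: I = -0.20772350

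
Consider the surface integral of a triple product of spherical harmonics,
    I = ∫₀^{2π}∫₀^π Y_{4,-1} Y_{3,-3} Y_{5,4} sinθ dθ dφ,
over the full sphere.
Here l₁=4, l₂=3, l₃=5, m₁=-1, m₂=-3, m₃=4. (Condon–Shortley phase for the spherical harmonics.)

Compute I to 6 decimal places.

-0.186208

Checks pass: Σm=0; 12 even; l₃=5∈[1,7].
(2·4+1)(2·3+1)(2·5+1) = 693
Δ: 2! 6! 4! / 13! → 1/180180
sum: t=0:+1/576 t=1:−1/144 t=2:+1/576 = -1/288
3j²(4 3 5; 0 0 0) = Δ·Π!·Σ² = 20/1001  (sign +1)
sum: t=0:+1/5760 = 1/5760
3j²(4 3 5; -1 -3 4) = Δ·Π!·Σ² = 9/286  (sign -1)
combine: 4πI² = 693·20/1001·9/286 = 810/1859
take √, sign -1: I = -0.18620781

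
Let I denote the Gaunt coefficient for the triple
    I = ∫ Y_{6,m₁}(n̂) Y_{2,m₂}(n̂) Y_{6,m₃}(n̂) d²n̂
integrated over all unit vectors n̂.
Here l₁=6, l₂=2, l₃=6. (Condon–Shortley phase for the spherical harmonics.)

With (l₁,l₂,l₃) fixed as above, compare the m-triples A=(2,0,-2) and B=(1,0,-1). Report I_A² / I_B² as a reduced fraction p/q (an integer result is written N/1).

Shared (l₁,l₂,l₃)=(6,2,6): N and (l;000)² cancel in I_A²/I_B².
A: Δ = 2!·10!·2!/15! = 1/90090; Racah Σ t=0..2: t=0:+1/69120 t=1:−1/30240 t=2:+1/322560 = -1/64512; ⇒ 3j(6 2 6; 2 0 -2)² = 10/1001, sgn -1
B: Δ = 2!·10!·2!/15! = 1/90090; Racah Σ t=0..2: t=0:+1/57600 t=1:−1/17280 t=2:+1/120960 = -13/403200; ⇒ 3j(6 2 6; 1 0 -1)² = 13/770, sgn +1
I_A²/I_B² = (10/1001)/(13/770) = 100/169

100/169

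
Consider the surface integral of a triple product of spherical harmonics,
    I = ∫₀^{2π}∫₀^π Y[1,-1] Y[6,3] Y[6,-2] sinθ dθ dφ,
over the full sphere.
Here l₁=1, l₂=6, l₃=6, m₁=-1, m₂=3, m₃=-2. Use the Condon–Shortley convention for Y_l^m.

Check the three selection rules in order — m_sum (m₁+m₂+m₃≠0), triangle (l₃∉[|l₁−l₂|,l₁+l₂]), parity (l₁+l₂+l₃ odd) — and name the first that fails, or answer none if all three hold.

parity

Σmᵢ = 0  ✓
l₃∈[|l₁−l₂|,l₁+l₂]=[5,7], have l₃=6  ✓
Σlᵢ = 13 ⇒ odd  ✗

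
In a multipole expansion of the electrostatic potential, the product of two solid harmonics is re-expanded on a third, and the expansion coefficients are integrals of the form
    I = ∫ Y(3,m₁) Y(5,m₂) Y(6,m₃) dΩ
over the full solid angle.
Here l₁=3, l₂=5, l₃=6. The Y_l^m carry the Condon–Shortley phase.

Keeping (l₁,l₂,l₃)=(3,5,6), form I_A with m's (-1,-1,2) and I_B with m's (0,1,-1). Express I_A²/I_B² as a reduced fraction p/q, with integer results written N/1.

Same 3,5,6: normalisation and zero-m 3j drop out of the ratio.
A: Δ: 2! 4! 8! / 15! → 1/675675; sum: t=0:+1/27648 t=1:−1/4320 t=2:+1/11520 = -1/9216; 3j²(3 5 6; -1 -1 2) = Δ·Π!·Σ² = 2/143  (sign -1)
B: Δ: 2! 4! 8! / 15! → 1/675675; sum: t=0:+1/17280 t=1:−1/2880 t=2:+1/6912 = -1/6912; 3j²(3 5 6; 0 1 -1) = Δ·Π!·Σ² = 5/429  (sign +1)
I_A²/I_B² = (2/143)/(5/429) = 6/5

6/5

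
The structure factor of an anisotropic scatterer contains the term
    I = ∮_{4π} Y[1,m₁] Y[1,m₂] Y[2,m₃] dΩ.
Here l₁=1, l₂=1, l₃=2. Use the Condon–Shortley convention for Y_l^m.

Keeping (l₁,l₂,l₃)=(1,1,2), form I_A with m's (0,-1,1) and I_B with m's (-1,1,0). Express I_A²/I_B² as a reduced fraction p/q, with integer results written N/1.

Shared (l₁,l₂,l₃)=(1,1,2): N and (l;000)² cancel in I_A²/I_B².
A: Δ = 0!·2!·2!/5! = 1/30; Racah Σ t=0..0: t=0:+1/2 = 1/2; ⇒ 3j(1 1 2; 0 -1 1)² = 1/10, sgn -1
B: Δ = 0!·2!·2!/5! = 1/30; Racah Σ t=0..0: t=0:+1/4 = 1/4; ⇒ 3j(1 1 2; -1 1 0)² = 1/30, sgn +1
I_A²/I_B² = (1/10)/(1/30) = 3/1

3/1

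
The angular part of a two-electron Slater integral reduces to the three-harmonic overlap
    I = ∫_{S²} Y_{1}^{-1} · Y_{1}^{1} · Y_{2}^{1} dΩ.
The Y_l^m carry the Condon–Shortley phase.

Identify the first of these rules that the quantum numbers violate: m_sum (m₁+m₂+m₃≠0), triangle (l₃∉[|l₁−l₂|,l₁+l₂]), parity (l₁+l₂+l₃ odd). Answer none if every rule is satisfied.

m_sum

m₁+m₂+m₃ = -1 + 1 + 1 = 1  ✗
triangle: |1−1|=0 ≤ l₃=2 ≤ 1+1=2
parity: l₁+l₂+l₃ = 4 is even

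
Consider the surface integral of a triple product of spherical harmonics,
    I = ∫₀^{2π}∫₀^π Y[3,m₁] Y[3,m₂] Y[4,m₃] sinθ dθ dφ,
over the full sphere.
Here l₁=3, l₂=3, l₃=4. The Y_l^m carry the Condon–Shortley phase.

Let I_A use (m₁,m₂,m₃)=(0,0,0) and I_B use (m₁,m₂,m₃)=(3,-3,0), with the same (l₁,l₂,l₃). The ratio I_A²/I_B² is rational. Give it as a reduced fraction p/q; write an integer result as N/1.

l's match ⇒ only the (l;m) 3-j factors differ between A and B.
A: triangle coeff Δ(3,3,4) = 1/34650; Σ_t [0,2]: t=0:+1/72 t=1:−1/16 t=2:+1/72 = -5/144; (3j)²=2/77 [(3 3 4; 0 0 0)], sign=-1
B: triangle coeff Δ(3,3,4) = 1/34650; Σ_t [0,0]: t=0:+1/1152 = 1/1152; (3j)²=1/154 [(3 3 4; 3 -3 0)], sign=+1
I_A²/I_B² = (2/77)/(1/154) = 4/1

4/1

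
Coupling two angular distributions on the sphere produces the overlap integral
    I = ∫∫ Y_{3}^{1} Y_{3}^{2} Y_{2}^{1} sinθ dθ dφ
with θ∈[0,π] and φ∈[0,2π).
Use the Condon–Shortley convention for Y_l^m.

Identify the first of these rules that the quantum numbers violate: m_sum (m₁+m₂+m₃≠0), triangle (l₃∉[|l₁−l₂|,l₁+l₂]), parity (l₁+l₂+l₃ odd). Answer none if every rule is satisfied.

m_sum

azimuthal sum: 1 + 2 + 1 = 4  ✗
0 ≤ 2 ≤ 6 (triangle on l)
L = 3 + 3 + 2 = 8 (even)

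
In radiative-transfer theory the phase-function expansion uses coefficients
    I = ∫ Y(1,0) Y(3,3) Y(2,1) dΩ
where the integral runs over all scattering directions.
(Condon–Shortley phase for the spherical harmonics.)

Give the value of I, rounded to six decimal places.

0.000000

m-sum = 0 + 3 + 1 = 4 ≠ 0 ⇒ I = 0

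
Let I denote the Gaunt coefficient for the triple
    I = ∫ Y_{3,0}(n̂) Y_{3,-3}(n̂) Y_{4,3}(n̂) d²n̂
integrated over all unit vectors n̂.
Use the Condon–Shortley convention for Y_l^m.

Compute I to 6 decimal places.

m-sum 0 ✓  L=10 even ✓  0≤4≤6 ✓
Π(2lᵢ+1) = 7×7×9 = 441
triangle coeff Δ(3,3,4) = 1/34650
Σ_t [0,2]: t=0:+1/72 t=1:−1/16 t=2:+1/72 = -5/144
(3j)²=2/77 [(3 3 4; 0 0 0)], sign=-1
Σ_t [0,0]: t=0:+1/288 = 1/288
(3j)²=1/22 [(3 3 4; 0 -3 3)], sign=-1
⇒ 4πI² = 63/121
I = (+1)√(63/121/(4π)) = 0.20355073

0.203551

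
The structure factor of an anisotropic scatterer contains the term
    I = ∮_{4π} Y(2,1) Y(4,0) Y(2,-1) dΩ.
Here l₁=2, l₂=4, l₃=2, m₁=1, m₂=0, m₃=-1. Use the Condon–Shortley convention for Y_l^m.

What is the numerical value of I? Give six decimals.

Rules hold: Σm=0, L=8 even, 2≤2≤6.
N = 5·9·5 = 225
Δ = 4!·0!·4!/9! = 1/630
Racah Σ t=2..2: t=2:+1/16 = 1/16
⇒ 3j(2 4 2; 0 0 0)² = 2/35, sgn +1
Racah Σ t=1..1: t=1:−1/36 = -1/36
⇒ 3j(2 4 2; 1 0 -1)² = 8/315, sgn +1
4πI² = N·(3j₀)²·(3jₘ)² = 16/49
I = +1·√(0.326531/4π) = 0.16119702

0.161197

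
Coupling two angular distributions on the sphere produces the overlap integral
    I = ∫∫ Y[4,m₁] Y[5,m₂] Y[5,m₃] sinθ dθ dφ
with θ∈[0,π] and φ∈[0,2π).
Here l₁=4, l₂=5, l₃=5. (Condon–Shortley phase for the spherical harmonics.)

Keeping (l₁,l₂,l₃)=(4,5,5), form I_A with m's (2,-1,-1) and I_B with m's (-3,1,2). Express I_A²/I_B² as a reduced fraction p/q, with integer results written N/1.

l's match ⇒ only the (l;m) 3-j factors differ between A and B.
A: triangle coeff Δ(4,5,5) = 1/3153150; Σ_t [0,2]: t=0:+1/4608 t=1:−1/1296 t=2:+1/4608 = -7/20736; (3j)²=20/1287 [(4 5 5; 2 -1 -1)], sign=-1
B: triangle coeff Δ(4,5,5) = 1/3153150; Σ_t [3,4]: t=3:−1/5184 t=4:+1/6912 = -1/20736; (3j)²=5/2574 [(4 5 5; -3 1 2)], sign=+1
I_A²/I_B² = (20/1287)/(5/2574) = 8/1

8/1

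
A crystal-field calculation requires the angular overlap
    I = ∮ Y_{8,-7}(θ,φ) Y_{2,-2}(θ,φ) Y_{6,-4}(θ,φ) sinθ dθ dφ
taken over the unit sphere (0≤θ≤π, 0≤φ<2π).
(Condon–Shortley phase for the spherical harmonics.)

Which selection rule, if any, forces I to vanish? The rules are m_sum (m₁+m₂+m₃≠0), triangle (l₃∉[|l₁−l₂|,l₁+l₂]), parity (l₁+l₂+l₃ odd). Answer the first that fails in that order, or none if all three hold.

Σmᵢ = -13  ✗
l₃∈[|l₁−l₂|,l₁+l₂]=[6,10], have l₃=6
Σlᵢ = 16 ⇒ even

m_sum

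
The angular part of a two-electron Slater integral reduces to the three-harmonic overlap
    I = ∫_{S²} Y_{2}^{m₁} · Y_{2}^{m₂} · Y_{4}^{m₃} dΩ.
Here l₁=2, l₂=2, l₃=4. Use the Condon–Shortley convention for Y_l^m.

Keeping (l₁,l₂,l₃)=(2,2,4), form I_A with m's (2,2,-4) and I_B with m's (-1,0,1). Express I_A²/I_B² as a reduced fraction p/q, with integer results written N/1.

l's match ⇒ only the (l;m) 3-j factors differ between A and B.
A: triangle coeff Δ(2,2,4) = 1/630; Σ_t [0,0]: t=0:+1/576 = 1/576; (3j)²=1/9 [(2 2 4; 2 2 -4)], sign=+1
B: triangle coeff Δ(2,2,4) = 1/630; Σ_t [0,0]: t=0:+1/24 = 1/24; (3j)²=1/21 [(2 2 4; -1 0 1)], sign=-1
I_A²/I_B² = (1/9)/(1/21) = 7/3

7/3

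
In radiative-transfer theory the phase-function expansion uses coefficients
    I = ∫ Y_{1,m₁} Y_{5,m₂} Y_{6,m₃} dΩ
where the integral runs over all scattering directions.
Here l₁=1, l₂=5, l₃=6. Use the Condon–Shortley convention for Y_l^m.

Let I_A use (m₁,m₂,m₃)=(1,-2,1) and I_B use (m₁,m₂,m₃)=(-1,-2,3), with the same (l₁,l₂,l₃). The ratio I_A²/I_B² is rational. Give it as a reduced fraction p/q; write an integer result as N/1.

l's match ⇒ only the (l;m) 3-j factors differ between A and B.
A: triangle coeff Δ(1,5,6) = 1/858; Σ_t [0,0]: t=0:+1/60480 = 1/60480; (3j)²=5/429 [(1 5 6; 1 -2 1)], sign=-1
B: triangle coeff Δ(1,5,6) = 1/858; Σ_t [0,0]: t=0:+1/60480 = 1/60480; (3j)²=6/143 [(1 5 6; -1 -2 3)], sign=-1
I_A²/I_B² = (5/429)/(6/143) = 5/18

5/18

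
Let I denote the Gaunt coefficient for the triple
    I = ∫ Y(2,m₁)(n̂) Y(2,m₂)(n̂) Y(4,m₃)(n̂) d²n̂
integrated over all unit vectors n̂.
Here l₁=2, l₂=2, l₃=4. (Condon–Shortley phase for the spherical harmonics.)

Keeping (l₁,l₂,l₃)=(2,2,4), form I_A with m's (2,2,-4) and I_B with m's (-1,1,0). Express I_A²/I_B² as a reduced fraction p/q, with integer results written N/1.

35/8

l's match ⇒ only the (l;m) 3-j factors differ between A and B.
A: triangle coeff Δ(2,2,4) = 1/630; Σ_t [0,0]: t=0:+1/576 = 1/576; (3j)²=1/9 [(2 2 4; 2 2 -4)], sign=+1
B: triangle coeff Δ(2,2,4) = 1/630; Σ_t [0,0]: t=0:+1/36 = 1/36; (3j)²=8/315 [(2 2 4; -1 1 0)], sign=+1
I_A²/I_B² = (1/9)/(8/315) = 35/8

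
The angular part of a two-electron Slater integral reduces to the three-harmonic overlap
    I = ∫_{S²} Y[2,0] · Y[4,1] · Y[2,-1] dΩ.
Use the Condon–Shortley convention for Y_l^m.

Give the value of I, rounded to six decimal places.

-0.220728

Checks pass: Σm=0; 8 even; l₃=2∈[2,6].
(2·2+1)(2·4+1)(2·2+1) = 225
Δ: 4! 0! 4! / 9! → 1/630
sum: t=2:+1/16 = 1/16
3j²(2 4 2; 0 0 0) = Δ·Π!·Σ² = 2/35  (sign +1)
sum: t=2:+1/24 = 1/24
3j²(2 4 2; 0 1 -1) = Δ·Π!·Σ² = 1/21  (sign -1)
combine: 4πI² = 225·2/35·1/21 = 30/49
take √, sign -1: I = -0.22072812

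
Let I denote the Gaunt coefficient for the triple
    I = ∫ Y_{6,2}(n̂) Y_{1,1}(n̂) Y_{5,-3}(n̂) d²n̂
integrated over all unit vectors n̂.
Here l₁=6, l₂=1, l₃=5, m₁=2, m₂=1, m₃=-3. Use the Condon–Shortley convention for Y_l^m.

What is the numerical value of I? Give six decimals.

0.100084

m-sum 0 ✓  L=12 even ✓  5≤5≤7 ✓
Π(2lᵢ+1) = 13×3×11 = 429
triangle coeff Δ(6,1,5) = 1/858
Σ_t [1,1]: t=1:−1/14400 = -1/14400
(3j)²=6/143 [(6 1 5; 0 0 0)], sign=+1
Σ_t [2,2]: t=2:+1/161280 = 1/161280
(3j)²=1/143 [(6 1 5; 2 1 -3)], sign=+1
⇒ 4πI² = 18/143
I = (+1)√(18/143/(4π)) = 0.10008369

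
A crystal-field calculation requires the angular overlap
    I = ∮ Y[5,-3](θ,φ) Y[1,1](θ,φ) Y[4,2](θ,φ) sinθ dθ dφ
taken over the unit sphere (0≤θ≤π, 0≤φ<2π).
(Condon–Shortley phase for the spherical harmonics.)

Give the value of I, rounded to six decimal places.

-0.259847

Checks pass: Σm=0; 10 even; l₃=4∈[4,6].
(2·5+1)(2·1+1)(2·4+1) = 297
Δ: 2! 8! 0! / 11! → 1/495
sum: t=1:−1/576 = -1/576
3j²(5 1 4; 0 0 0) = Δ·Π!·Σ² = 5/99  (sign -1)
sum: t=2:+1/2880 = 1/2880
3j²(5 1 4; -3 1 2) = Δ·Π!·Σ² = 28/495  (sign +1)
combine: 4πI² = 297·5/99·28/495 = 28/33
take √, sign -1: I = -0.25984664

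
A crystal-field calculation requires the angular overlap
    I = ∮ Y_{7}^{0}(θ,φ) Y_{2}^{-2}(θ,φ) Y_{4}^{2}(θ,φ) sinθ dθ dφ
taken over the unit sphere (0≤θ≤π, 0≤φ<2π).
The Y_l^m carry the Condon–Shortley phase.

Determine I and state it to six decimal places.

0.000000

triangle: need 5≤l₃≤9, have 4; I=0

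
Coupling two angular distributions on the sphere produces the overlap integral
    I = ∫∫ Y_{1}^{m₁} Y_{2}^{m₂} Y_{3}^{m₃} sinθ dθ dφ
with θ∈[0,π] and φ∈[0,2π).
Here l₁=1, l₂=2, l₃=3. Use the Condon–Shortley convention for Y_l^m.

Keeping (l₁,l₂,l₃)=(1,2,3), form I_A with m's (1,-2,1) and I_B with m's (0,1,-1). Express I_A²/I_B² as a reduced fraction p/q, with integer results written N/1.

Same 1,2,3: normalisation and zero-m 3j drop out of the ratio.
A: Δ: 0! 2! 4! / 7! → 1/105; sum: t=0:+1/48 = 1/48; 3j²(1 2 3; 1 -2 1) = Δ·Π!·Σ² = 1/105  (sign +1)
B: Δ: 0! 2! 4! / 7! → 1/105; sum: t=0:+1/6 = 1/6; 3j²(1 2 3; 0 1 -1) = Δ·Π!·Σ² = 8/105  (sign +1)
I_A²/I_B² = (1/105)/(8/105) = 1/8

1/8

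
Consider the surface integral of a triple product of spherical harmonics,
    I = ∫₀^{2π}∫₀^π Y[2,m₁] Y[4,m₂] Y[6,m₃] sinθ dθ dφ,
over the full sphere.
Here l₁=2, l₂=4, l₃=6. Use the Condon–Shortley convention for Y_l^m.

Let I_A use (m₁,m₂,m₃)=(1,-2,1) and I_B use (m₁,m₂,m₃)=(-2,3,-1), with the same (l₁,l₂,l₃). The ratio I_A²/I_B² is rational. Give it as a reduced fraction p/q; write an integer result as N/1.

14/1

l's match ⇒ only the (l;m) 3-j factors differ between A and B.
A: triangle coeff Δ(2,4,6) = 1/6435; Σ_t [0,0]: t=0:+1/8640 = 1/8640; (3j)²=14/1287 [(2 4 6; 1 -2 1)], sign=-1
B: triangle coeff Δ(2,4,6) = 1/6435; Σ_t [0,0]: t=0:+1/120960 = 1/120960; (3j)²=1/1287 [(2 4 6; -2 3 -1)], sign=-1
I_A²/I_B² = (14/1287)/(1/1287) = 14/1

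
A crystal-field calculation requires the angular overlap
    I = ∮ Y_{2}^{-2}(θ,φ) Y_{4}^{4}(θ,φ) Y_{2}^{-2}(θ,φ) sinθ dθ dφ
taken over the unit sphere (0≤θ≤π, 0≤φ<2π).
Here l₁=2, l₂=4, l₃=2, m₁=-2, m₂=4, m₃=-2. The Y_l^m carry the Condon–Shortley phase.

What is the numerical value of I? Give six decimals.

0.337168

Checks pass: Σm=0; 8 even; l₃=2∈[2,6].
(2·2+1)(2·4+1)(2·2+1) = 225
Δ: 4! 0! 4! / 9! → 1/630
sum: t=2:+1/16 = 1/16
3j²(2 4 2; 0 0 0) = Δ·Π!·Σ² = 2/35  (sign +1)
sum: t=4:+1/576 = 1/576
3j²(2 4 2; -2 4 -2) = Δ·Π!·Σ² = 1/9  (sign +1)
combine: 4πI² = 225·2/35·1/9 = 10/7
take √, sign +1: I = 0.33716777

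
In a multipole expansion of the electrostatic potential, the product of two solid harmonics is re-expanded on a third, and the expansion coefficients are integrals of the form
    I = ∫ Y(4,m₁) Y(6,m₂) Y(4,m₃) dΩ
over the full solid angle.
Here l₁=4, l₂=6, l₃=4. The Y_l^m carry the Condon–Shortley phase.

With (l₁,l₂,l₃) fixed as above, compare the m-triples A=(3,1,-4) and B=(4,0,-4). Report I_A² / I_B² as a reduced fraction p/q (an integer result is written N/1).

Same 4,6,4: normalisation and zero-m 3j drop out of the ratio.
A: Δ: 6! 2! 6! / 15! → 1/1261260; sum: t=1:−1/172800 = -1/172800; 3j²(4 6 4; 3 1 -4) = Δ·Π!·Σ² = 7/2145  (sign -1)
B: Δ: 6! 2! 6! / 15! → 1/1261260; sum: t=0:+1/1036800 = 1/1036800; 3j²(4 6 4; 4 0 -4) = Δ·Π!·Σ² = 4/6435  (sign +1)
I_A²/I_B² = (7/2145)/(4/6435) = 21/4

21/4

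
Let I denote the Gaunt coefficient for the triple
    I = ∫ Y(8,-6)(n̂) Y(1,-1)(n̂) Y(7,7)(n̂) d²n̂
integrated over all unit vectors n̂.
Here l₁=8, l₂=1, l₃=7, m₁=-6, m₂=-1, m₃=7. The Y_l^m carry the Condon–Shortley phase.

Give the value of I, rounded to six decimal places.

0.030597

Rules hold: Σm=0, L=16 even, 7≤7≤9.
N = 17·3·15 = 765
Δ = 2!·14!·0!/17! = 1/2040
Racah Σ t=1..1: t=1:−1/25401600 = -1/25401600
⇒ 3j(8 1 7; 0 0 0)² = 8/255, sgn +1
Racah Σ t=0..0: t=0:+1/174356582400 = 1/174356582400
⇒ 3j(8 1 7; -6 -1 7)² = 1/2040, sgn +1
4πI² = N·(3j₀)²·(3jₘ)² = 1/85
I = +1·√(0.0117647/4π) = 0.03059748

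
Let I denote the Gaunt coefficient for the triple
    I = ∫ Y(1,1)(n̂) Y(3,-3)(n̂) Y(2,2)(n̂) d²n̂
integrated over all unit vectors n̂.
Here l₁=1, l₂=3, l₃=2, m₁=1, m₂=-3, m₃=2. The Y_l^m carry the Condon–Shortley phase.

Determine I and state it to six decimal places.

m-sum 0 ✓  L=6 even ✓  2≤2≤4 ✓
Π(2lᵢ+1) = 3×7×5 = 105
triangle coeff Δ(1,3,2) = 1/105
Σ_t [1,1]: t=1:−1/4 = -1/4
(3j)²=3/35 [(1 3 2; 0 0 0)], sign=-1
Σ_t [0,0]: t=0:+1/48 = 1/48
(3j)²=1/7 [(1 3 2; 1 -3 2)], sign=+1
⇒ 4πI² = 9/7
I = (-1)√(9/7/(4π)) = -0.31986543

-0.319865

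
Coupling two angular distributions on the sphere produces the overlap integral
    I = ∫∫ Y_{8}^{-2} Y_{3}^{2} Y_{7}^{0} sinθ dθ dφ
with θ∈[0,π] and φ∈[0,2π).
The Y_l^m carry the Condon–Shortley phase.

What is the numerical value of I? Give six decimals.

-0.091974

Rules hold: Σm=0, L=18 even, 5≤7≤11.
N = 17·7·15 = 1785
Δ = 4!·12!·2!/19! = 1/5290740
Racah Σ t=1..3: t=1:−1/7257600 t=2:+1/2073600 t=3:−1/7257600 = 1/4838400
⇒ 3j(8 3 7; 0 0 0)² = 252/20995, sgn -1
Racah Σ t=3..4: t=3:−1/7257600 t=4:+1/12441600 = -1/17418240
⇒ 3j(8 3 7; -2 2 0)² = 125/25194, sgn +1
4πI² = N·(3j₀)²·(3jₘ)² = 110250/1037153
I = -1·√(0.106301/4π) = -0.09197355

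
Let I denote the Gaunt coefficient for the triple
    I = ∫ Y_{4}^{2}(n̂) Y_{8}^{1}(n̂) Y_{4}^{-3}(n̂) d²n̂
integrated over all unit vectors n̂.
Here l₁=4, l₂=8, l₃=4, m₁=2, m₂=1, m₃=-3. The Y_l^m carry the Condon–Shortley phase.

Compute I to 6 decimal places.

-0.053166

m-sum 0 ✓  L=16 even ✓  4≤4≤12 ✓
Π(2lᵢ+1) = 9×17×9 = 1377
triangle coeff Δ(4,8,4) = 1/218790
Σ_t [4,4]: t=4:+1/331776 = 1/331776
(3j)²=490/21879 [(4 8 4; 0 0 0)], sign=+1
Σ_t [2,2]: t=2:+1/7257600 = 1/7257600
(3j)²=14/12155 [(4 8 4; 2 1 -3)], sign=-1
⇒ 4πI² = 12348/347633
I = (-1)√(12348/347633/(4π)) = -0.05316586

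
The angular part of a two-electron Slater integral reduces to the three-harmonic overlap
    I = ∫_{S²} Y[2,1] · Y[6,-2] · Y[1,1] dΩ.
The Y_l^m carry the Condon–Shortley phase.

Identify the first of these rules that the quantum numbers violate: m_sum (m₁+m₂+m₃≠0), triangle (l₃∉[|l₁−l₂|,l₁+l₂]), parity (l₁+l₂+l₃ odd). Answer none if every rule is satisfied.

triangle

Σmᵢ = 0  ✓
l₃∈[|l₁−l₂|,l₁+l₂]=[4,8], have l₃=1  ✗
Σlᵢ = 9 ⇒ odd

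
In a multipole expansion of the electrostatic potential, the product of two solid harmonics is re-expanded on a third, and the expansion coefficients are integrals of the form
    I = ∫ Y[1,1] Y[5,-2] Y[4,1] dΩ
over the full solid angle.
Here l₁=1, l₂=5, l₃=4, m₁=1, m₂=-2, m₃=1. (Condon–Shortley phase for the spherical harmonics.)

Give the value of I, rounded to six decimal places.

m-sum 0 ✓  L=10 even ✓  4≤4≤6 ✓
Π(2lᵢ+1) = 3×11×9 = 297
triangle coeff Δ(1,5,4) = 1/495
Σ_t [1,1]: t=1:−1/576 = -1/576
(3j)²=5/99 [(1 5 4; 0 0 0)], sign=-1
Σ_t [0,0]: t=0:+1/1440 = 1/1440
(3j)²=7/165 [(1 5 4; 1 -2 1)], sign=-1
⇒ 4πI² = 7/11
I = (+1)√(7/11/(4π)) = 0.22503380

0.225034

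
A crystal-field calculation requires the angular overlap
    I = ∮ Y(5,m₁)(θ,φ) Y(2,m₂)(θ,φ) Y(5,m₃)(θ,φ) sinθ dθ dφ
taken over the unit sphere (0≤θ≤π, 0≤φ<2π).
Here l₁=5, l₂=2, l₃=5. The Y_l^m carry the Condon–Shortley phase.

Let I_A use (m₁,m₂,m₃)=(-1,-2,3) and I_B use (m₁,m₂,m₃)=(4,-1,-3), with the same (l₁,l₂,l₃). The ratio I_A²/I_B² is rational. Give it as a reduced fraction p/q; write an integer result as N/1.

Same 5,2,5: normalisation and zero-m 3j drop out of the ratio.
A: Δ: 2! 8! 2! / 13! → 1/38610; sum: t=0:+1/5760 = 1/5760; 3j²(5 2 5; -1 -2 3) = Δ·Π!·Σ² = 56/2145  (sign +1)
B: Δ: 2! 8! 2! / 13! → 1/38610; sum: t=0:+1/10080 t=1:−1/80640 = 1/11520; 3j²(5 2 5; 4 -1 -3) = Δ·Π!·Σ² = 49/1430  (sign +1)
I_A²/I_B² = (56/2145)/(49/1430) = 16/21

16/21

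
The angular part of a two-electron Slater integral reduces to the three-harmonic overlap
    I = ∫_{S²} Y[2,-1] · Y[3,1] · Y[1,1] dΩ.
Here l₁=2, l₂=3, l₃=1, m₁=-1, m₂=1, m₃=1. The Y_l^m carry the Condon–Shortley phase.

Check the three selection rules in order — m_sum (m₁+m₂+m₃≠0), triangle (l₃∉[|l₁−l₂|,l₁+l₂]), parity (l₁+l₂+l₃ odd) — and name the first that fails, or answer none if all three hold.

m₁+m₂+m₃ = -1 + 1 + 1 = 1  ✗
triangle: |2−3|=1 ≤ l₃=1 ≤ 2+3=5
parity: l₁+l₂+l₃ = 6 is even

m_sum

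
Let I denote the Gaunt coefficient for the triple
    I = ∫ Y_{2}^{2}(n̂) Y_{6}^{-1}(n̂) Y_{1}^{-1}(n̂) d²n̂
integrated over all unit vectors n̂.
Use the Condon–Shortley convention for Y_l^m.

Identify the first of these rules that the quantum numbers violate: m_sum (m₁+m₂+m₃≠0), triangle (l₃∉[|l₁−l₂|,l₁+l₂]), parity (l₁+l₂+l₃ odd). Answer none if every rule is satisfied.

triangle

Σmᵢ = 0  ✓
l₃∈[|l₁−l₂|,l₁+l₂]=[4,8], have l₃=1  ✗
Σlᵢ = 9 ⇒ odd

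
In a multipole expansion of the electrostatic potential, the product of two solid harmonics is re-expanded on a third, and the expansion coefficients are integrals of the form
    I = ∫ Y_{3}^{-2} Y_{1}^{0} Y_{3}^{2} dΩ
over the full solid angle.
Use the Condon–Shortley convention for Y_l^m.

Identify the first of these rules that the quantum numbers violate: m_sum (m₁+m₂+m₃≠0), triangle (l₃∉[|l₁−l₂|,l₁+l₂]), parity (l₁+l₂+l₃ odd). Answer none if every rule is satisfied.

m₁+m₂+m₃ = -2 + 0 + 2 = 0  ✓
triangle: |3−1|=2 ≤ l₃=3 ≤ 3+1=4  ✓
parity: l₁+l₂+l₃ = 7 is odd  ✗

parity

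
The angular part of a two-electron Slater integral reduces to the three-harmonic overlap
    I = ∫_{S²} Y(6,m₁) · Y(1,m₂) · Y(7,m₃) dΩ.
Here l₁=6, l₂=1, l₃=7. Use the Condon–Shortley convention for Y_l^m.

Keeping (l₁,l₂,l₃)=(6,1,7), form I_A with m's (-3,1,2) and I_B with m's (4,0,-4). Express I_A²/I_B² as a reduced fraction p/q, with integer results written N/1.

10/33

l's match ⇒ only the (l;m) 3-j factors differ between A and B.
A: triangle coeff Δ(6,1,7) = 1/1365; Σ_t [0,0]: t=0:+1/4354560 = 1/4354560; (3j)²=2/273 [(6 1 7; -3 1 2)], sign=-1
B: triangle coeff Δ(6,1,7) = 1/1365; Σ_t [0,0]: t=0:+1/7257600 = 1/7257600; (3j)²=11/455 [(6 1 7; 4 0 -4)], sign=-1
I_A²/I_B² = (2/273)/(11/455) = 10/33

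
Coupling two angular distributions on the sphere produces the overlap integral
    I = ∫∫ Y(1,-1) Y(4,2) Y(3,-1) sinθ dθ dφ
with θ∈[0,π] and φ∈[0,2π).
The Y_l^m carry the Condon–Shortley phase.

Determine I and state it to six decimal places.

0.238414

Rules hold: Σm=0, L=8 even, 3≤3≤5.
N = 3·9·7 = 189
Δ = 2!·0!·6!/9! = 1/252
Racah Σ t=1..1: t=1:−1/36 = -1/36
⇒ 3j(1 4 3; 0 0 0)² = 4/63, sgn +1
Racah Σ t=2..2: t=2:+1/96 = 1/96
⇒ 3j(1 4 3; -1 2 -1)² = 5/84, sgn +1
4πI² = N·(3j₀)²·(3jₘ)² = 5/7
I = +1·√(0.714286/4π) = 0.23841361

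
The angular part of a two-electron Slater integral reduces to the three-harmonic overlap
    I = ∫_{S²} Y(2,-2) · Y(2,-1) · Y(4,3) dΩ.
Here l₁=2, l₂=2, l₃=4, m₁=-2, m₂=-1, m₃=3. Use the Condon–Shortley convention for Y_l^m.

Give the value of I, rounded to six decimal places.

m-sum 0 ✓  L=8 even ✓  0≤4≤4 ✓
Π(2lᵢ+1) = 5×5×9 = 225
triangle coeff Δ(2,2,4) = 1/630
Σ_t [0,0]: t=0:+1/16 = 1/16
(3j)²=2/35 [(2 2 4; 0 0 0)], sign=+1
Σ_t [0,0]: t=0:+1/144 = 1/144
(3j)²=1/18 [(2 2 4; -2 -1 3)], sign=-1
⇒ 4πI² = 5/7
I = (-1)√(5/7/(4π)) = -0.23841361

-0.238414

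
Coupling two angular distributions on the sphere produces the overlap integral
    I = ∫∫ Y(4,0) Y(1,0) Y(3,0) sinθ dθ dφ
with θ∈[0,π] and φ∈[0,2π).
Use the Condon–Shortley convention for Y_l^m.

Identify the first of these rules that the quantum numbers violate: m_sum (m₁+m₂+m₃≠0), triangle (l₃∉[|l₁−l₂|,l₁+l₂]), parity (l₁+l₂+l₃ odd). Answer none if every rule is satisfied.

none

Σmᵢ = 0  ✓
l₃∈[|l₁−l₂|,l₁+l₂]=[3,5], have l₃=3  ✓
Σlᵢ = 8 ⇒ even  ✓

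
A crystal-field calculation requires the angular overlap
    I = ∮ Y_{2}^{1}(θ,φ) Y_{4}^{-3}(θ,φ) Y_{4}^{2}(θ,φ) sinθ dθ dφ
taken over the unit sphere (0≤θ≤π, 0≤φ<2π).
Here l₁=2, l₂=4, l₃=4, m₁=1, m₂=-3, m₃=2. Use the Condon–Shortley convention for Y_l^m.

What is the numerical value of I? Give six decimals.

-0.187702

m-sum 0 ✓  L=10 even ✓  2≤4≤6 ✓
Π(2lᵢ+1) = 5×9×9 = 405
triangle coeff Δ(2,4,4) = 1/13860
Σ_t [0,2]: t=0:+1/192 t=1:−1/36 t=2:+1/192 = -5/288
(3j)²=20/693 [(2 4 4; 0 0 0)], sign=-1
Σ_t [0,1]: t=0:+1/240 t=1:−1/1440 = 1/288
(3j)²=5/132 [(2 4 4; 1 -3 2)], sign=+1
⇒ 4πI² = 375/847
I = (-1)√(375/847/(4π)) = -0.18770204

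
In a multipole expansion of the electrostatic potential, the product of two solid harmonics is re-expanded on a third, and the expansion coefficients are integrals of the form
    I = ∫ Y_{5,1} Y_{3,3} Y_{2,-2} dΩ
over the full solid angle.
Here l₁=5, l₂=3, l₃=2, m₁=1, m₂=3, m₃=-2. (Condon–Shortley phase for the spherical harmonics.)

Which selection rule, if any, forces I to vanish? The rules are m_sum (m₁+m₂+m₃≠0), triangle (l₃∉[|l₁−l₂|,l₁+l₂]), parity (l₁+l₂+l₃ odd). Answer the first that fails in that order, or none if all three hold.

m_sum

m₁+m₂+m₃ = 1 + 3 − 2 = 2  ✗
triangle: |5−3|=2 ≤ l₃=2 ≤ 5+3=8
parity: l₁+l₂+l₃ = 10 is even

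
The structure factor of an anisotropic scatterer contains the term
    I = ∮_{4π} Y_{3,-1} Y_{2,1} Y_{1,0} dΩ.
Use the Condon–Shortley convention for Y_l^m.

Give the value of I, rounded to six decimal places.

Rules hold: Σm=0, L=6 even, 1≤1≤5.
N = 7·5·3 = 105
Δ = 4!·2!·0!/7! = 1/105
Racah Σ t=2..2: t=2:+1/4 = 1/4
⇒ 3j(3 2 1; 0 0 0)² = 3/35, sgn -1
Racah Σ t=3..3: t=3:−1/6 = -1/6
⇒ 3j(3 2 1; -1 1 0)² = 8/105, sgn +1
4πI² = N·(3j₀)²·(3jₘ)² = 24/35
I = -1·√(0.685714/4π) = -0.23359668

-0.233597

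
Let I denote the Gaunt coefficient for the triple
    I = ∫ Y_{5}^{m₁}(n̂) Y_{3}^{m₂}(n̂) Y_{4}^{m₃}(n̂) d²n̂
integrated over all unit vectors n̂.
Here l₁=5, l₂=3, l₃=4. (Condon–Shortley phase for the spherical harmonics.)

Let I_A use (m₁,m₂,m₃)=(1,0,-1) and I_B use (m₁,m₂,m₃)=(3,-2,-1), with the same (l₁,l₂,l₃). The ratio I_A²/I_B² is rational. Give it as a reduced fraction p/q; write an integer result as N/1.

361/35

l's match ⇒ only the (l;m) 3-j factors differ between A and B.
A: triangle coeff Δ(5,3,4) = 1/180180; Σ_t [1,3]: t=1:−1/432 t=2:+1/192 t=3:−1/1440 = 19/8640; (3j)²=361/30030 [(5 3 4; 1 0 -1)], sign=-1
B: triangle coeff Δ(5,3,4) = 1/180180; Σ_t [0,1]: t=0:+1/1152 t=1:−1/1440 = 1/5760; (3j)²=1/858 [(5 3 4; 3 -2 -1)], sign=-1
I_A²/I_B² = (361/30030)/(1/858) = 361/35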